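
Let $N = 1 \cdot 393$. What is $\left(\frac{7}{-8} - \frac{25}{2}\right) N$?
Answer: $- \frac{42051}{8} \approx -5256.4$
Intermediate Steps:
$N = 393$
$\left(\frac{7}{-8} - \frac{25}{2}\right) N = \left(\frac{7}{-8} - \frac{25}{2}\right) 393 = \left(7 \left(- \frac{1}{8}\right) - \frac{25}{2}\right) 393 = \left(- \frac{7}{8} - \frac{25}{2}\right) 393 = \left(- \frac{107}{8}\right) 393 = - \frac{42051}{8}$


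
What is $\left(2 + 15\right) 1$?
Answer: $17$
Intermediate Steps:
$\left(2 + 15\right) 1 = 17 \cdot 1 = 17$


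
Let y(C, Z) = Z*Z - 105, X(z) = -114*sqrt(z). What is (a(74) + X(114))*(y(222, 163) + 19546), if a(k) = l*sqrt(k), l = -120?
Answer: -5521200*sqrt(74) - 5245140*sqrt(114) ≈ -1.0350e+8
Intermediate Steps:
a(k) = -120*sqrt(k)
y(C, Z) = -105 + Z**2 (y(C, Z) = Z**2 - 105 = -105 + Z**2)
(a(74) + X(114))*(y(222, 163) + 19546) = (-120*sqrt(74) - 114*sqrt(114))*((-105 + 163**2) + 19546) = (-120*sqrt(74) - 114*sqrt(114))*((-105 + 26569) + 19546) = (-120*sqrt(74) - 114*sqrt(114))*(26464 + 19546) = (-120*sqrt(74) - 114*sqrt(114))*46010 = -5521200*sqrt(74) - 5245140*sqrt(114)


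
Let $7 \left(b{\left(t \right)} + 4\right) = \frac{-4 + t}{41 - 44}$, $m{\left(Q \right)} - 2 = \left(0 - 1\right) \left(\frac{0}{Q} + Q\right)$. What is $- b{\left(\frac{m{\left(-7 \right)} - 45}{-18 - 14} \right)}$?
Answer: $\frac{649}{168} \approx 3.8631$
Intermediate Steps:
$m{\left(Q \right)} = 2 - Q$ ($m{\left(Q \right)} = 2 + \left(0 - 1\right) \left(\frac{0}{Q} + Q\right) = 2 - \left(0 + Q\right) = 2 - Q$)
$b{\left(t \right)} = - \frac{80}{21} - \frac{t}{21}$ ($b{\left(t \right)} = -4 + \frac{\left(-4 + t\right) \frac{1}{41 - 44}}{7} = -4 + \frac{\left(-4 + t\right) \frac{1}{-3}}{7} = -4 + \frac{\left(-4 + t\right) \left(- \frac{1}{3}\right)}{7} = -4 + \frac{\frac{4}{3} - \frac{t}{3}}{7} = -4 - \left(- \frac{4}{21} + \frac{t}{21}\right) = - \frac{80}{21} - \frac{t}{21}$)
$- b{\left(\frac{m{\left(-7 \right)} - 45}{-18 - 14} \right)} = - (- \frac{80}{21} - \frac{\left(\left(2 - -7\right) - 45\right) \frac{1}{-18 - 14}}{21}) = - (- \frac{80}{21} - \frac{\left(\left(2 + 7\right) - 45\right) \frac{1}{-32}}{21}) = - (- \frac{80}{21} - \frac{\left(9 - 45\right) \left(- \frac{1}{32}\right)}{21}) = - (- \frac{80}{21} - \frac{\left(-36\right) \left(- \frac{1}{32}\right)}{21}) = - (- \frac{80}{21} - \frac{3}{56}) = \left(-1\right) \left(- \frac{649}{168}\right) = \frac{649}{168}$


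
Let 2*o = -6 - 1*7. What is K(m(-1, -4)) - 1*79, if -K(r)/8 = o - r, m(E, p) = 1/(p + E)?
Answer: -143/5 ≈ -28.600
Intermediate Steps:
o = -13/2 (o = (-6 - 1*7)/2 = (-6 - 7)/2 = (1/2)*(-13) = -13/2 ≈ -6.5000)
m(E, p) = 1/(E + p)
K(r) = 52 + 8*r (K(r) = -8*(-13/2 - r) = 52 + 8*r)
K(m(-1, -4)) - 1*79 = (52 + 8/(-1 - 4)) - 1*79 = (52 + 8/(-5)) - 79 = (52 + 8*(-1/5)) - 79 = (52 - 8/5) - 79 = 252/5 - 79 = -143/5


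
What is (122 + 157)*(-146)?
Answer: -40734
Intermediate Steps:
(122 + 157)*(-146) = 279*(-146) = -40734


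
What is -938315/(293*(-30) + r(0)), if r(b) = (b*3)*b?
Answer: 187663/1758 ≈ 106.75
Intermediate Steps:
r(b) = 3*b**2 (r(b) = (3*b)*b = 3*b**2)
-938315/(293*(-30) + r(0)) = -938315/(293*(-30) + 3*0**2) = -938315/(-8790 + 3*0) = -938315/(-8790 + 0) = -938315/(-8790) = -938315*(-1/8790) = 187663/1758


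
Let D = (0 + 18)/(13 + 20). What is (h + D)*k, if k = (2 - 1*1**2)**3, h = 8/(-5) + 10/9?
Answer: 28/495 ≈ 0.056566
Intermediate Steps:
h = -22/45 (h = 8*(-1/5) + 10*(1/9) = -8/5 + 10/9 = -22/45 ≈ -0.48889)
D = 6/11 (D = 18/33 = 18*(1/33) = 6/11 ≈ 0.54545)
k = 1 (k = (2 - 1*1)**3 = (2 - 1)**3 = 1**3 = 1)
(h + D)*k = (-22/45 + 6/11)*1 = (28/495)*1 = 28/495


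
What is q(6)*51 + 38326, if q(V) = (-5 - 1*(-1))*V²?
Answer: 30982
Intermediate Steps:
q(V) = -4*V² (q(V) = (-5 + 1)*V² = -4*V²)
q(6)*51 + 38326 = -4*6²*51 + 38326 = -4*36*51 + 38326 = -144*51 + 38326 = -7344 + 38326 = 30982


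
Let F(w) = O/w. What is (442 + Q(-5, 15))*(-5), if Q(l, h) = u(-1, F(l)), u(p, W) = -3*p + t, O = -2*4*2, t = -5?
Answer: -2200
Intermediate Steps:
O = -16 (O = -8*2 = -16)
F(w) = -16/w
u(p, W) = -5 - 3*p (u(p, W) = -3*p - 5 = -5 - 3*p)
Q(l, h) = -2 (Q(l, h) = -5 - 3*(-1) = -5 + 3 = -2)
(442 + Q(-5, 15))*(-5) = (442 - 2)*(-5) = 440*(-5) = -2200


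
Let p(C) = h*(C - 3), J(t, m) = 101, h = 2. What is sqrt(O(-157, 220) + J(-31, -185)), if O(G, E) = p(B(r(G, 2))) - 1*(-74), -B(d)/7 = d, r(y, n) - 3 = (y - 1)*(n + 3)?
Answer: 3*sqrt(1243) ≈ 105.77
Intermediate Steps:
r(y, n) = 3 + (-1 + y)*(3 + n) (r(y, n) = 3 + (y - 1)*(n + 3) = 3 + (-1 + y)*(3 + n))
B(d) = -7*d
p(C) = -6 + 2*C (p(C) = 2*(C - 3) = 2*(-3 + C) = -6 + 2*C)
O(G, E) = 96 - 70*G (O(G, E) = (-6 + 2*(-7*(-1*2 + 3*G + 2*G))) - 1*(-74) = (-6 + 2*(-7*(-2 + 3*G + 2*G))) + 74 = (-6 + 2*(-7*(-2 + 5*G))) + 74 = (-6 + 2*(14 - 35*G)) + 74 = (-6 + (28 - 70*G)) + 74 = (22 - 70*G) + 74 = 96 - 70*G)
sqrt(O(-157, 220) + J(-31, -185)) = sqrt((96 - 70*(-157)) + 101) = sqrt((96 + 10990) + 101) = sqrt(11086 + 101) = sqrt(11187) = 3*sqrt(1243)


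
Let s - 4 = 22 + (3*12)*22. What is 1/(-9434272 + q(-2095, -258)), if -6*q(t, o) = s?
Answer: -3/28303225 ≈ -1.0600e-7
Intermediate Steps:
s = 818 (s = 4 + (22 + (3*12)*22) = 4 + (22 + 36*22) = 4 + (22 + 792) = 4 + 814 = 818)
q(t, o) = -409/3 (q(t, o) = -⅙*818 = -409/3)
1/(-9434272 + q(-2095, -258)) = 1/(-9434272 - 409/3) = 1/(-28303225/3) = -3/28303225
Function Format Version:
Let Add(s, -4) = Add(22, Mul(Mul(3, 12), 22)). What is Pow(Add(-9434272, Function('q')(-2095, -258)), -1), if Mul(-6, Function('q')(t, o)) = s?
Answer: Rational(-3, 28303225) ≈ -1.0600e-7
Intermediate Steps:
s = 818 (s = Add(4, Add(22, Mul(Mul(3, 12), 22))) = Add(4, Add(22, Mul(36, 22))) = Add(4, Add(22, 792)) = Add(4, 814) = 818)
Function('q')(t, o) = Rational(-409, 3) (Function('q')(t, o) = Mul(Rational(-1, 6), 818) = Rational(-409, 3))
Pow(Add(-9434272, Function('q')(-2095, -258)), -1) = Pow(Add(-9434272, Rational(-409, 3)), -1) = Pow(Rational(-28303225, 3), -1) = Rational(-3, 28303225)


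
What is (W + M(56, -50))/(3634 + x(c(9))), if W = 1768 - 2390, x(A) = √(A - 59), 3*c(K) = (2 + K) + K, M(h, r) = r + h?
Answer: -6715632/39618025 + 616*I*√471/39618025 ≈ -0.16951 + 0.00033744*I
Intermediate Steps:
M(h, r) = h + r
c(K) = ⅔ + 2*K/3 (c(K) = ((2 + K) + K)/3 = (2 + 2*K)/3 = ⅔ + 2*K/3)
x(A) = √(-59 + A)
W = -622
(W + M(56, -50))/(3634 + x(c(9))) = (-622 + (56 - 50))/(3634 + √(-59 + (⅔ + (⅔)*9))) = (-622 + 6)/(3634 + √(-59 + (⅔ + 6))) = -616/(3634 + √(-59 + 20/3)) = -616/(3634 + √(-157/3)) = -616/(3634 + I*√471/3)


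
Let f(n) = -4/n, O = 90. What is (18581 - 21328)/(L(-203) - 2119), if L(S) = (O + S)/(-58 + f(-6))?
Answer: 472484/364129 ≈ 1.2976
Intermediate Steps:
L(S) = -135/86 - 3*S/172 (L(S) = (90 + S)/(-58 - 4/(-6)) = (90 + S)/(-58 - 4*(-1/6)) = (90 + S)/(-58 + 2/3) = (90 + S)/(-172/3) = (90 + S)*(-3/172) = -135/86 - 3*S/172)
(18581 - 21328)/(L(-203) - 2119) = (18581 - 21328)/((-135/86 - 3/172*(-203)) - 2119) = -2747/((-135/86 + 609/172) - 2119) = -2747/(339/172 - 2119) = -2747/(-364129/172) = -2747*(-172/364129) = 472484/364129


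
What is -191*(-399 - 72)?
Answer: 89961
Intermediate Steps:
-191*(-399 - 72) = -191*(-471) = 89961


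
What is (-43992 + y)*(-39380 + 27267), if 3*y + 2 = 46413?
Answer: 1036448845/3 ≈ 3.4548e+8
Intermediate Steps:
y = 46411/3 (y = -⅔ + (⅓)*46413 = -⅔ + 15471 = 46411/3 ≈ 15470.)
(-43992 + y)*(-39380 + 27267) = (-43992 + 46411/3)*(-39380 + 27267) = -85565/3*(-12113) = 1036448845/3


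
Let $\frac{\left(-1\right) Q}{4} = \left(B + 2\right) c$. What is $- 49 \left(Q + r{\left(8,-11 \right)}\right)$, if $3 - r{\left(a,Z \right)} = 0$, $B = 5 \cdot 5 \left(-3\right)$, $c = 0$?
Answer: $-147$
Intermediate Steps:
$B = -75$ ($B = 25 \left(-3\right) = -75$)
$r{\left(a,Z \right)} = 3$ ($r{\left(a,Z \right)} = 3 - 0 = 3 + 0 = 3$)
$Q = 0$ ($Q = - 4 \left(-75 + 2\right) 0 = - 4 \left(\left(-73\right) 0\right) = \left(-4\right) 0 = 0$)
$- 49 \left(Q + r{\left(8,-11 \right)}\right) = - 49 \left(0 + 3\right) = \left(-49\right) 3 = -147$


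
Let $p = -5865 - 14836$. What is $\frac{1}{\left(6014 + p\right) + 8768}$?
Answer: $- \frac{1}{5919} \approx -0.00016895$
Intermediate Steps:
$p = -20701$ ($p = -5865 - 14836 = -20701$)
$\frac{1}{\left(6014 + p\right) + 8768} = \frac{1}{\left(6014 - 20701\right) + 8768} = \frac{1}{-14687 + 8768} = \frac{1}{-5919} = - \frac{1}{5919}$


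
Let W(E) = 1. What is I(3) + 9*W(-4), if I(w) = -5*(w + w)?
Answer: -21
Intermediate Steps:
I(w) = -10*w
I(3) + 9*W(-4) = -10*3 + 9*1 = -30 + 9 = -21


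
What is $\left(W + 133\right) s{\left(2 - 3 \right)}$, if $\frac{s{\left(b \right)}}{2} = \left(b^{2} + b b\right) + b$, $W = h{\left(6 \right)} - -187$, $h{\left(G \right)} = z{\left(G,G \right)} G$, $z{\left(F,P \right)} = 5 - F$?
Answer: $628$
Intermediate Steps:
$h{\left(G \right)} = G \left(5 - G\right)$ ($h{\left(G \right)} = \left(5 - G\right) G = G \left(5 - G\right)$)
$W = 181$ ($W = 6 \left(5 - 6\right) - -187 = 6 \left(5 - 6\right) + 187 = 6 \left(-1\right) + 187 = -6 + 187 = 181$)
$s{\left(b \right)} = 2 b + 4 b^{2}$ ($s{\left(b \right)} = 2 \left(\left(b^{2} + b b\right) + b\right) = 2 \left(\left(b^{2} + b^{2}\right) + b\right) = 2 \left(2 b^{2} + b\right) = 2 \left(b + 2 b^{2}\right) = 2 b + 4 b^{2}$)
$\left(W + 133\right) s{\left(2 - 3 \right)} = \left(181 + 133\right) 2 \left(2 - 3\right) \left(1 + 2 \left(2 - 3\right)\right) = 314 \cdot 2 \left(2 - 3\right) \left(1 + 2 \left(2 - 3\right)\right) = 314 \cdot 2 \left(-1\right) \left(1 + 2 \left(-1\right)\right) = 314 \cdot 2 \left(-1\right) \left(1 - 2\right) = 314 \cdot 2 \left(-1\right) \left(-1\right) = 314 \cdot 2 = 628$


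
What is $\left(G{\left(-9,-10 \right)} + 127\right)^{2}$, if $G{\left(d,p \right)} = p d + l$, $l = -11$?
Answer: $42436$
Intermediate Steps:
$G{\left(d,p \right)} = -11 + d p$ ($G{\left(d,p \right)} = p d - 11 = d p - 11 = -11 + d p$)
$\left(G{\left(-9,-10 \right)} + 127\right)^{2} = \left(\left(-11 - -90\right) + 127\right)^{2} = \left(\left(-11 + 90\right) + 127\right)^{2} = \left(79 + 127\right)^{2} = 206^{2} = 42436$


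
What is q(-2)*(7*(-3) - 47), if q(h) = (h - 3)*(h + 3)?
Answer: 340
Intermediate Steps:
q(h) = (-3 + h)*(3 + h)
q(-2)*(7*(-3) - 47) = (-9 + (-2)**2)*(7*(-3) - 47) = (-9 + 4)*(-21 - 47) = -5*(-68) = 340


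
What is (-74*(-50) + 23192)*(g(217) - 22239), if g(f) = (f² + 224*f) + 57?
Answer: 1976965380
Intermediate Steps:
g(f) = 57 + f² + 224*f
(-74*(-50) + 23192)*(g(217) - 22239) = (-74*(-50) + 23192)*((57 + 217² + 224*217) - 22239) = (3700 + 23192)*((57 + 47089 + 48608) - 22239) = 26892*(95754 - 22239) = 26892*73515 = 1976965380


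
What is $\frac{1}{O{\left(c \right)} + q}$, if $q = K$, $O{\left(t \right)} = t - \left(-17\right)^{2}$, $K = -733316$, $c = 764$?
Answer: $- \frac{1}{732841} \approx -1.3646 \cdot 10^{-6}$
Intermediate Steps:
$O{\left(t \right)} = -289 + t$ ($O{\left(t \right)} = t - 289 = -289 + t$)
$q = -733316$
$\frac{1}{O{\left(c \right)} + q} = \frac{1}{\left(-289 + 764\right) - 733316} = \frac{1}{475 - 733316} = \frac{1}{-732841} = - \frac{1}{732841}$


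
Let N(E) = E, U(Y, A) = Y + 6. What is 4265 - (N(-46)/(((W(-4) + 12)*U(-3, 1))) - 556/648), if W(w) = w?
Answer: 1382759/324 ≈ 4267.8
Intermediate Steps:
U(Y, A) = 6 + Y
4265 - (N(-46)/(((W(-4) + 12)*U(-3, 1))) - 556/648) = 4265 - (-46*1/((-4 + 12)*(6 - 3)) - 556/648) = 4265 - (-46/(8*3) - 556*1/648) = 4265 - (-46/24 - 139/162) = 4265 - (-46*1/24 - 139/162) = 4265 - (-23/12 - 139/162) = 4265 - 1*(-899/324) = 4265 + 899/324 = 1382759/324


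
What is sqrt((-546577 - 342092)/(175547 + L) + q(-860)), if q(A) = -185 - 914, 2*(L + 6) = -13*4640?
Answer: 2*I*sqrt(5839314657457)/145381 ≈ 33.243*I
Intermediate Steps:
L = -30166 (L = -6 + (-13*4640)/2 = -6 + (1/2)*(-60320) = -6 - 30160 = -30166)
q(A) = -1099
sqrt((-546577 - 342092)/(175547 + L) + q(-860)) = sqrt((-546577 - 342092)/(175547 - 30166) - 1099) = sqrt(-888669/145381 - 1099) = sqrt(-160662388/145381) = 2*I*sqrt(5839314657457)/145381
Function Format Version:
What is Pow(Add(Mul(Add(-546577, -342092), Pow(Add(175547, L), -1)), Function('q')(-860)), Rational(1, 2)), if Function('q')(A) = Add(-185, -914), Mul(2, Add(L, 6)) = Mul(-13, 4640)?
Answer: Mul(Rational(2, 145381), I, Pow(5839314657457, Rational(1, 2))) ≈ Mul(33.243, I)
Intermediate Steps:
L = -30166 (L = Add(-6, Mul(Rational(1, 2), Mul(-13, 4640))) = Add(-6, Mul(Rational(1, 2), -60320)) = Add(-6, -30160) = -30166)
Function('q')(A) = -1099
Pow(Add(Mul(Add(-546577, -342092), Pow(Add(175547, L), -1)), Function('q')(-860)), Rational(1, 2)) = Pow(Add(Mul(Add(-546577, -342092), Pow(Add(175547, -30166), -1)), -1099), Rational(1, 2)) = Pow(Add(Mul(-888669, Pow(145381, -1)), -1099), Rational(1, 2)) = Pow(Add(Mul(-888669, Rational(1, 145381)), -1099), Rational(1, 2)) = Pow(Add(Rational(-888669, 145381), -1099), Rational(1, 2)) = Pow(Rational(-160662388, 145381), Rational(1, 2)) = Mul(Rational(2, 145381), I, Pow(5839314657457, Rational(1, 2)))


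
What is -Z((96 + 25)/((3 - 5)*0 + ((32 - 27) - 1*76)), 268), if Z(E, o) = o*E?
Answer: 32428/71 ≈ 456.73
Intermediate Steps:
Z(E, o) = E*o
-Z((96 + 25)/((3 - 5)*0 + ((32 - 27) - 1*76)), 268) = -(96 + 25)/((3 - 5)*0 + ((32 - 27) - 1*76))*268 = -121/(-2*0 + (5 - 76))*268 = -121/(0 - 71)*268 = -121/(-71)*268 = -121*(-1/71)*268 = -(-121)*268/71 = -1*(-32428/71) = 32428/71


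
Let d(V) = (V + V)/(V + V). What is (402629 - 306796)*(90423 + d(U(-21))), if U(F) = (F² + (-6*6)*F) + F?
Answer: 8665603192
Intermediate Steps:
U(F) = F² - 35*F (U(F) = (F² - 36*F) + F = F² - 35*F)
d(V) = 1 (d(V) = (2*V)/((2*V)) = (2*V)*(1/(2*V)) = 1)
(402629 - 306796)*(90423 + d(U(-21))) = (402629 - 306796)*(90423 + 1) = 95833*90424 = 8665603192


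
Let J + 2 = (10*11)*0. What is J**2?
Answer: 4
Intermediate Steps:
J = -2 (J = -2 + (10*11)*0 = -2 + 110*0 = -2 + 0 = -2)
J**2 = (-2)**2 = 4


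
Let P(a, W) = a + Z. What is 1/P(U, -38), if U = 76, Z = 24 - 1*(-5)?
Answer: 1/105 ≈ 0.0095238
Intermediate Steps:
Z = 29 (Z = 24 + 5 = 29)
P(a, W) = 29 + a (P(a, W) = a + 29 = 29 + a)
1/P(U, -38) = 1/(29 + 76) = 1/105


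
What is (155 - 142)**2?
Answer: 169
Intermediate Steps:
(155 - 142)**2 = 13**2 = 169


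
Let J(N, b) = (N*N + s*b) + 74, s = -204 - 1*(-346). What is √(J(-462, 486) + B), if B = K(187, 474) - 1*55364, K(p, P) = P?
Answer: 2*√56910 ≈ 477.12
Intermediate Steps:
s = 142 (s = -204 + 346 = 142)
J(N, b) = 74 + N² + 142*b (J(N, b) = (N*N + 142*b) + 74 = (N² + 142*b) + 74 = 74 + N² + 142*b)
B = -54890 (B = 474 - 1*55364 = 474 - 55364 = -54890)
√(J(-462, 486) + B) = √((74 + (-462)² + 142*486) - 54890) = √((74 + 213444 + 69012) - 54890) = √(282530 - 54890) = √227640 = 2*√56910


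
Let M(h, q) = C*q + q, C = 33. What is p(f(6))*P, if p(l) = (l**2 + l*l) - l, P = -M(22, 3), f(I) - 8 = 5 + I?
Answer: -71706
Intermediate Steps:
f(I) = 13 + I (f(I) = 8 + (5 + I) = 13 + I)
M(h, q) = 34*q (M(h, q) = 33*q + q = 34*q)
P = -102 (P = -34*3 = -1*102 = -102)
p(l) = -l + 2*l**2 (p(l) = (l**2 + l**2) - l = 2*l**2 - l = -l + 2*l**2)
p(f(6))*P = ((13 + 6)*(-1 + 2*(13 + 6)))*(-102) = (19*(-1 + 2*19))*(-102) = (19*(-1 + 38))*(-102) = (19*37)*(-102) = 703*(-102) = -71706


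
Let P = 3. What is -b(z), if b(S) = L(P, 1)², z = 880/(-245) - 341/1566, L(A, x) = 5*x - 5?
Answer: 0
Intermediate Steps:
L(A, x) = -5 + 5*x
z = -292325/76734 (z = 880*(-1/245) - 341*1/1566 = -176/49 - 341/1566 = -292325/76734 ≈ -3.8096)
b(S) = 0 (b(S) = (-5 + 5*1)² = (-5 + 5)² = 0² = 0)
-b(z) = -1*0 = 0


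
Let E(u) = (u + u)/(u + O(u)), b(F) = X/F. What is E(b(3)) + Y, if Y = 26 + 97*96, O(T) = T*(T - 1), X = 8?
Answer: 37355/4 ≈ 9338.8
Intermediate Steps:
O(T) = T*(-1 + T)
b(F) = 8/F
Y = 9338 (Y = 26 + 9312 = 9338)
E(u) = 2*u/(u + u*(-1 + u)) (E(u) = (u + u)/(u + u*(-1 + u)) = (2*u)/(u + u*(-1 + u)) = 2*u/(u + u*(-1 + u)))
E(b(3)) + Y = 2/((8/3)) + 9338 = 2/((8*(1/3))) + 9338 = 2/(8/3) + 9338 = 2*(3/8) + 9338 = 3/4 + 9338 = 37355/4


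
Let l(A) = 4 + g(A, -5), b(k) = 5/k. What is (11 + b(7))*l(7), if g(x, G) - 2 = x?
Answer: 1066/7 ≈ 152.29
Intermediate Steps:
g(x, G) = 2 + x
l(A) = 6 + A (l(A) = 4 + (2 + A) = 6 + A)
(11 + b(7))*l(7) = (11 + 5/7)*(6 + 7) = (11 + 5*(⅐))*13 = (11 + 5/7)*13 = (82/7)*13 = 1066/7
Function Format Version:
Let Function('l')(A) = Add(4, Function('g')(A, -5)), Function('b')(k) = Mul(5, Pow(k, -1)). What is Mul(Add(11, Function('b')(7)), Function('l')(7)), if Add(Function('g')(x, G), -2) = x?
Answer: Rational(1066, 7) ≈ 152.29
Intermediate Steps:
Function('g')(x, G) = Add(2, x)
Function('l')(A) = Add(6, A) (Function('l')(A) = Add(4, Add(2, A)) = Add(6, A))
Mul(Add(11, Function('b')(7)), Function('l')(7)) = Mul(Add(11, Mul(5, Pow(7, -1))), Add(6, 7)) = Mul(Add(11, Mul(5, Rational(1, 7))), 13) = Mul(Add(11, Rational(5, 7)), 13) = Mul(Rational(82, 7), 13) = Rational(1066, 7)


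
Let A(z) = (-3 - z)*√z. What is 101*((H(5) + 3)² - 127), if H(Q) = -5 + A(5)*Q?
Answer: 795577 + 16160*√5 ≈ 8.3171e+5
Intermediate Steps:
A(z) = √z*(-3 - z)
H(Q) = -5 - 8*Q*√5 (H(Q) = -5 + (√5*(-3 - 1*5))*Q = -5 + (√5*(-3 - 5))*Q = -5 + (√5*(-8))*Q = -5 + (-8*√5)*Q = -5 - 8*Q*√5)
101*((H(5) + 3)² - 127) = 101*(((-5 - 8*5*√5) + 3)² - 127) = 101*(((-5 - 40*√5) + 3)² - 127) = 101*((-2 - 40*√5)² - 127) = 101*(-127 + (-2 - 40*√5)²) = -12827 + 101*(-2 - 40*√5)²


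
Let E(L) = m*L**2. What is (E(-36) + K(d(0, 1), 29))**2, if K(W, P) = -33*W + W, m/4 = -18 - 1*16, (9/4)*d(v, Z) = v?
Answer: 31066177536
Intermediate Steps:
d(v, Z) = 4*v/9
m = -136 (m = 4*(-18 - 1*16) = 4*(-18 - 16) = 4*(-34) = -136)
K(W, P) = -32*W
E(L) = -136*L**2
(E(-36) + K(d(0, 1), 29))**2 = (-136*(-36)**2 - 128*0/9)**2 = (-136*1296 - 32*0)**2 = (-176256 + 0)**2 = (-176256)**2 = 31066177536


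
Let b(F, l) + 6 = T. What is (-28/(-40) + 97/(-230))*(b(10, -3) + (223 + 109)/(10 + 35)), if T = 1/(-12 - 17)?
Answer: 56096/150075 ≈ 0.37379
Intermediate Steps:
T = -1/29 (T = 1/(-29) = -1/29 ≈ -0.034483)
b(F, l) = -175/29 (b(F, l) = -6 - 1/29 = -175/29)
(-28/(-40) + 97/(-230))*(b(10, -3) + (223 + 109)/(10 + 35)) = (-28/(-40) + 97/(-230))*(-175/29 + (223 + 109)/(10 + 35)) = (-28*(-1/40) + 97*(-1/230))*(-175/29 + 332/45) = (7/10 - 97/230)*(-175/29 + 332*(1/45)) = 32*(-175/29 + 332/45)/115 = (32/115)*(1753/1305) = 56096/150075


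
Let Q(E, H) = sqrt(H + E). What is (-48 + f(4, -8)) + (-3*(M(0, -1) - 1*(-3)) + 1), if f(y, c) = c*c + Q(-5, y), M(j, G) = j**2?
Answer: 8 + I ≈ 8.0 + 1.0*I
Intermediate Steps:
Q(E, H) = sqrt(E + H)
f(y, c) = c**2 + sqrt(-5 + y) (f(y, c) = c*c + sqrt(-5 + y) = c**2 + sqrt(-5 + y))
(-48 + f(4, -8)) + (-3*(M(0, -1) - 1*(-3)) + 1) = (-48 + ((-8)**2 + sqrt(-5 + 4))) + (-3*(0**2 - 1*(-3)) + 1) = (-48 + (64 + sqrt(-1))) + (-3*(0 + 3) + 1) = (-48 + (64 + I)) + (-3*3 + 1) = (16 + I) + (-9 + 1) = (16 + I) - 8 = 8 + I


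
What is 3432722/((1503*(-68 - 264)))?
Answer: -1716361/249498 ≈ -6.8793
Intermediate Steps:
3432722/((1503*(-68 - 264))) = 3432722/((1503*(-332))) = 3432722/(-498996) = 3432722*(-1/498996) = -1716361/249498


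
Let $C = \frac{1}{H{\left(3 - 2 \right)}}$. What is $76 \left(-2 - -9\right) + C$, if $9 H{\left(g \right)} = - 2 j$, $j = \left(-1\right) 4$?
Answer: $\frac{4265}{8} \approx 533.13$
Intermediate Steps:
$j = -4$
$H{\left(g \right)} = \frac{8}{9}$ ($H{\left(g \right)} = \frac{\left(-2\right) \left(-4\right)}{9} = \frac{1}{9} \cdot 8 = \frac{8}{9}$)
$C = \frac{9}{8}$ ($C = \frac{1}{\frac{8}{9}} = \frac{9}{8} \approx 1.125$)
$76 \left(-2 - -9\right) + C = 76 \left(-2 - -9\right) + \frac{9}{8} = 76 \left(-2 + 9\right) + \frac{9}{8} = 76 \cdot 7 + \frac{9}{8} = 532 + \frac{9}{8} = \frac{4265}{8}$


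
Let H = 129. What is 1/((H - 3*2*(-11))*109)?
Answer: 1/21255 ≈ 4.7048e-5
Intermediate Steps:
1/((H - 3*2*(-11))*109) = 1/((129 - 3*2*(-11))*109) = 1/((129 - 6*(-11))*109) = 1/((129 + 66)*109) = 1/(195*109) = 1/21255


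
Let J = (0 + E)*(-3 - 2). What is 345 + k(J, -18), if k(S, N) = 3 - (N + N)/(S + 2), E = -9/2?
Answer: 17124/49 ≈ 349.47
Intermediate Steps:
E = -9/2 (E = -9*½ = -9/2 ≈ -4.5000)
J = 45/2 (J = (0 - 9/2)*(-3 - 2) = -9/2*(-5) = 45/2 ≈ 22.500)
k(S, N) = 3 - 2*N/(2 + S)
345 + k(J, -18) = 345 + (6 - 2*(-18) + 3*(45/2))/(2 + 45/2) = 345 + (6 + 36 + 135/2)/(49/2) = 345 + (2/49)*(219/2) = 345 + 219/49 = 17124/49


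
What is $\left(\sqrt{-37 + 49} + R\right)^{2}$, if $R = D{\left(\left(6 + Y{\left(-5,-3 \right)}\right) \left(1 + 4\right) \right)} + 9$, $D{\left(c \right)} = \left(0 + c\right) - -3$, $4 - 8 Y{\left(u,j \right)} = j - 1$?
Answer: $2221 + 188 \sqrt{3} \approx 2546.6$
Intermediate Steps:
$Y{\left(u,j \right)} = \frac{5}{8} - \frac{j}{8}$ ($Y{\left(u,j \right)} = \frac{1}{2} - \frac{j - 1}{8} = \frac{1}{2} - \frac{-1 + j}{8} = \frac{1}{2} - \left(- \frac{1}{8} + \frac{j}{8}\right) = \frac{5}{8} - \frac{j}{8}$)
$D{\left(c \right)} = 3 + c$ ($D{\left(c \right)} = c + 3 = 3 + c$)
$R = 47$ ($R = \left(3 + \left(6 + \left(\frac{5}{8} - - \frac{3}{8}\right)\right) \left(1 + 4\right)\right) + 9 = \left(3 + \left(6 + \left(\frac{5}{8} + \frac{3}{8}\right)\right) 5\right) + 9 = \left(3 + \left(6 + 1\right) 5\right) + 9 = \left(3 + 7 \cdot 5\right) + 9 = \left(3 + 35\right) + 9 = 38 + 9 = 47$)
$\left(\sqrt{-37 + 49} + R\right)^{2} = \left(\sqrt{-37 + 49} + 47\right)^{2} = \left(\sqrt{12} + 47\right)^{2} = \left(2 \sqrt{3} + 47\right)^{2} = \left(47 + 2 \sqrt{3}\right)^{2}$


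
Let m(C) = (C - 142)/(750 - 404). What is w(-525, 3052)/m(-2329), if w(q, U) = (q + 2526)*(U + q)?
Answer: -249936906/353 ≈ -7.0804e+5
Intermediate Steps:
w(q, U) = (2526 + q)*(U + q)
m(C) = -71/173 + C/346 (m(C) = (-142 + C)/346 = (-142 + C)*(1/346) = -71/173 + C/346)
w(-525, 3052)/m(-2329) = ((-525)² + 2526*3052 + 2526*(-525) + 3052*(-525))/(-71/173 + (1/346)*(-2329)) = (275625 + 7709352 - 1326150 - 1602300)/(-71/173 - 2329/346) = 5056527/(-2471/346) = 5056527*(-346/2471) = -249936906/353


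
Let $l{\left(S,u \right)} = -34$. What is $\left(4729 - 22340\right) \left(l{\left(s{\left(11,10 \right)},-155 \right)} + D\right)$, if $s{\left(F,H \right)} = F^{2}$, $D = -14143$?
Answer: $249671147$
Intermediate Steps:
$\left(4729 - 22340\right) \left(l{\left(s{\left(11,10 \right)},-155 \right)} + D\right) = \left(4729 - 22340\right) \left(-34 - 14143\right) = \left(-17611\right) \left(-14177\right) = 249671147$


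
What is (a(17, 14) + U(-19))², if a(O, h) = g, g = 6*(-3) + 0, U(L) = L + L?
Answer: 3136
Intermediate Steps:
U(L) = 2*L
g = -18 (g = -18 + 0 = -18)
a(O, h) = -18
(a(17, 14) + U(-19))² = (-18 + 2*(-19))² = (-18 - 38)² = (-56)² = 3136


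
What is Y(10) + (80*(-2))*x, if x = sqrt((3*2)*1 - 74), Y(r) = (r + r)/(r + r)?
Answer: 1 - 320*I*sqrt(17) ≈ 1.0 - 1319.4*I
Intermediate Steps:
Y(r) = 1 (Y(r) = (2*r)/((2*r)) = (2*r)*(1/(2*r)) = 1)
x = 2*I*sqrt(17) (x = sqrt(6*1 - 74) = sqrt(6 - 74) = sqrt(-68) = 2*I*sqrt(17) ≈ 8.2462*I)
Y(10) + (80*(-2))*x = 1 + (80*(-2))*(2*I*sqrt(17)) = 1 - 320*I*sqrt(17)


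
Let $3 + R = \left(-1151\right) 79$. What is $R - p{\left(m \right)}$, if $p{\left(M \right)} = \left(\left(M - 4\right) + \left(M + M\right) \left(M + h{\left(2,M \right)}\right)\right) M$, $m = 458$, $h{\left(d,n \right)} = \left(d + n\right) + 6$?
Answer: $-387942736$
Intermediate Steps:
$h{\left(d,n \right)} = 6 + d + n$
$R = -90932$ ($R = -3 - 90929 = -90932$)
$p{\left(M \right)} = M \left(-4 + M + 2 M \left(8 + 2 M\right)\right)$ ($p{\left(M \right)} = \left(\left(M - 4\right) + \left(M + M\right) \left(M + \left(6 + 2 + M\right)\right)\right) M = \left(\left(-4 + M\right) + 2 M \left(M + \left(8 + M\right)\right)\right) M = \left(\left(-4 + M\right) + 2 M \left(8 + 2 M\right)\right) M = \left(-4 + M + 2 M \left(8 + 2 M\right)\right) M = M \left(-4 + M + 2 M \left(8 + 2 M\right)\right)$)
$R - p{\left(m \right)} = -90932 - 458 \left(-4 + 4 \cdot 458^{2} + 17 \cdot 458\right) = -90932 - 458 \left(-4 + 4 \cdot 209764 + 7786\right) = -90932 - 458 \left(-4 + 839056 + 7786\right) = -90932 - 458 \cdot 846838 = -90932 - 387851804 = -387942736$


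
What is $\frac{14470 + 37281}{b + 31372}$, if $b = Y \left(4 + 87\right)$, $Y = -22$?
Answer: $\frac{51751}{29370} \approx 1.762$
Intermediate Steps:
$b = -2002$ ($b = - 22 \left(4 + 87\right) = \left(-22\right) 91 = -2002$)
$\frac{14470 + 37281}{b + 31372} = \frac{14470 + 37281}{-2002 + 31372} = \frac{51751}{29370}$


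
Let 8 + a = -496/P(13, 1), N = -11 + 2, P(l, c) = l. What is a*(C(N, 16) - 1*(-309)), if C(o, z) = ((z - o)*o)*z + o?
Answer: 1980000/13 ≈ 1.5231e+5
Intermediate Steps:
N = -9
C(o, z) = o + o*z*(z - o) (C(o, z) = (o*(z - o))*z + o = o*z*(z - o) + o = o + o*z*(z - o))
a = -600/13 (a = -8 - 496/13 = -600/13 ≈ -46.154)
a*(C(N, 16) - 1*(-309)) = -600*(-9*(1 + 16² - 1*(-9)*16) - 1*(-309))/13 = -600*(-9*(1 + 256 + 144) + 309)/13 = -600*(-9*401 + 309)/13 = -600*(-3609 + 309)/13 = -600/13*(-3300) = 1980000/13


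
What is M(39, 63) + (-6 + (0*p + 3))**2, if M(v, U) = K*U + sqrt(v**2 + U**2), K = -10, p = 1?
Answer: -621 + 3*sqrt(610) ≈ -546.91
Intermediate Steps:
M(v, U) = sqrt(U**2 + v**2) - 10*U (M(v, U) = -10*U + sqrt(v**2 + U**2) = -10*U + sqrt(U**2 + v**2) = sqrt(U**2 + v**2) - 10*U)
M(39, 63) + (-6 + (0*p + 3))**2 = (sqrt(63**2 + 39**2) - 10*63) + (-6 + (0*1 + 3))**2 = (sqrt(3969 + 1521) - 630) + (-6 + (0 + 3))**2 = (sqrt(5490) - 630) + (-6 + 3)**2 = (3*sqrt(610) - 630) + (-3)**2 = (-630 + 3*sqrt(610)) + 9 = -621 + 3*sqrt(610)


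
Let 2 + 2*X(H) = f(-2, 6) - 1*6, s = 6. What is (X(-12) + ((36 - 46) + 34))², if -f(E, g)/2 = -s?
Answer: 676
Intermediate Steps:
f(E, g) = 12 (f(E, g) = -(-2)*6 = -2*(-6) = 12)
X(H) = 2 (X(H) = -1 + (12 - 1*6)/2 = -1 + (12 - 6)/2 = -1 + (½)*6 = -1 + 3 = 2)
(X(-12) + ((36 - 46) + 34))² = (2 + ((36 - 46) + 34))² = (2 + (-10 + 34))² = (2 + 24)² = 26² = 676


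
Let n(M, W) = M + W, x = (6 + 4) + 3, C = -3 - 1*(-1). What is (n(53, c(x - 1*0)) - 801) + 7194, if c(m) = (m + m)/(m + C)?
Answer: 70932/11 ≈ 6448.4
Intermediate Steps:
C = -2 (C = -3 + 1 = -2)
x = 13 (x = 10 + 3 = 13)
c(m) = 2*m/(-2 + m) (c(m) = (m + m)/(m - 2) = (2*m)/(-2 + m) = 2*m/(-2 + m))
(n(53, c(x - 1*0)) - 801) + 7194 = ((53 + 2*(13 - 1*0)/(-2 + (13 - 1*0))) - 801) + 7194 = ((53 + 2*(13 + 0)/(-2 + (13 + 0))) - 801) + 7194 = ((53 + 2*13/(-2 + 13)) - 801) + 7194 = ((53 + 2*13/11) - 801) + 7194 = ((53 + 2*13*(1/11)) - 801) + 7194 = ((53 + 26/11) - 801) + 7194 = (609/11 - 801) + 7194 = -8202/11 + 7194 = 70932/11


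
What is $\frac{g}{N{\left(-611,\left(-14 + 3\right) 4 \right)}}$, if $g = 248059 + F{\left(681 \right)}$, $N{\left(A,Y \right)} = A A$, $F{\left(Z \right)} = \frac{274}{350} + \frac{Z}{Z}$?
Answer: $\frac{43410637}{65331175} \approx 0.66447$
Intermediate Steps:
$F{\left(Z \right)} = \frac{312}{175}$ ($F{\left(Z \right)} = 274 \cdot \frac{1}{350} + 1 = \frac{137}{175} + 1 = \frac{312}{175}$)
$N{\left(A,Y \right)} = A^{2}$
$g = \frac{43410637}{175}$ ($g = 248059 + \frac{312}{175} = \frac{43410637}{175} \approx 2.4806 \cdot 10^{5}$)
$\frac{g}{N{\left(-611,\left(-14 + 3\right) 4 \right)}} = \frac{43410637}{175 \left(-611\right)^{2}} = \frac{43410637}{175 \cdot 373321} = \frac{43410637}{175} \cdot \frac{1}{373321} = \frac{43410637}{65331175}$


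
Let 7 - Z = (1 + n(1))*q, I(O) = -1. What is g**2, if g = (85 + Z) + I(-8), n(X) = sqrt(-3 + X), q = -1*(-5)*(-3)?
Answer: 10786 + 3180*I*sqrt(2) ≈ 10786.0 + 4497.2*I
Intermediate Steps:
q = -15 (q = 5*(-3) = -15)
Z = 22 + 15*I*sqrt(2) (Z = 7 - (1 + sqrt(-3 + 1))*(-15) = 7 - (1 + sqrt(-2))*(-15) = 7 - (1 + I*sqrt(2))*(-15) = 7 - (-15 - 15*I*sqrt(2)) = 7 + (15 + 15*I*sqrt(2)) = 22 + 15*I*sqrt(2) ≈ 22.0 + 21.213*I)
g = 106 + 15*I*sqrt(2) (g = (85 + (22 + 15*I*sqrt(2))) - 1 = (107 + 15*I*sqrt(2)) - 1 = 106 + 15*I*sqrt(2) ≈ 106.0 + 21.213*I)
g**2 = (106 + 15*I*sqrt(2))**2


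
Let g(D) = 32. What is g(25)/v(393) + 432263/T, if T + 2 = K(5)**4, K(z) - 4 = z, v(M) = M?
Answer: 170089247/2577687 ≈ 65.985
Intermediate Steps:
K(z) = 4 + z
T = 6559 (T = -2 + (4 + 5)**4 = -2 + 9**4 = -2 + 6561 = 6559)
g(25)/v(393) + 432263/T = 32/393 + 432263/6559 = 170089247/2577687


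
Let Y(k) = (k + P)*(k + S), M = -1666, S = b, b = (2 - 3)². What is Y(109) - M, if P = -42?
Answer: 9036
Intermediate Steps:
b = 1 (b = (-1)² = 1)
S = 1
Y(k) = (1 + k)*(-42 + k) (Y(k) = (k - 42)*(k + 1) = (-42 + k)*(1 + k) = (1 + k)*(-42 + k))
Y(109) - M = (-42 + 109² - 41*109) - 1*(-1666) = (-42 + 11881 - 4469) + 1666 = 7370 + 1666 = 9036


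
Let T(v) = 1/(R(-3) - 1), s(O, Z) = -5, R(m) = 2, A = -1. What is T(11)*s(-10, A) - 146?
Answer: -151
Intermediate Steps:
T(v) = 1 (T(v) = 1/(2 - 1) = 1/1 = 1)
T(11)*s(-10, A) - 146 = 1*(-5) - 146 = -5 - 146 = -151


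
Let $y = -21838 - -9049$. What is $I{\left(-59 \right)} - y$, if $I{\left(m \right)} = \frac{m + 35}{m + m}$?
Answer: $\frac{754563}{59} \approx 12789.0$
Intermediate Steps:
$y = -12789$ ($y = -21838 + 9049 = -12789$)
$I{\left(m \right)} = \frac{35 + m}{2 m}$
$I{\left(-59 \right)} - y = \frac{35 - 59}{2 \left(-59\right)} - -12789 = \frac{1}{2} \left(- \frac{1}{59}\right) \left(-24\right) + 12789 = \frac{12}{59} + 12789 = \frac{754563}{59}$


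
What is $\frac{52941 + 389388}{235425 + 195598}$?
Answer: $\frac{442329}{431023} \approx 1.0262$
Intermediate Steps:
$\frac{52941 + 389388}{235425 + 195598} = \frac{442329}{431023}$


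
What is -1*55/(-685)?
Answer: 11/137 ≈ 0.080292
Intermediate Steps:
-1*55/(-685) = -55*(-1/685) = 11/137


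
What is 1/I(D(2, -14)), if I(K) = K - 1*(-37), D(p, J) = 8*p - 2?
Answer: 1/51 ≈ 0.019608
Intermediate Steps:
D(p, J) = -2 + 8*p
I(K) = 37 + K (I(K) = K + 37 = 37 + K)
1/I(D(2, -14)) = 1/(37 + (-2 + 8*2)) = 1/(37 + (-2 + 16)) = 1/(37 + 14) = 1/51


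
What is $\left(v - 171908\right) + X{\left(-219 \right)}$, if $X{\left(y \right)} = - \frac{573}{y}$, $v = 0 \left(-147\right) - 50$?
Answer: $- \frac{12552743}{73} \approx -1.7196 \cdot 10^{5}$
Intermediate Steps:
$v = -50$ ($v = 0 - 50 = -50$)
$\left(v - 171908\right) + X{\left(-219 \right)} = \left(-50 - 171908\right) - \frac{573}{-219} = -171958 - - \frac{191}{73} = -171958 + \frac{191}{73} = - \frac{12552743}{73}$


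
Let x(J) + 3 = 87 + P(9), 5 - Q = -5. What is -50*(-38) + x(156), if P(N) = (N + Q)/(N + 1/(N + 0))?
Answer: 162859/82 ≈ 1986.1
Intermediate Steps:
Q = 10 (Q = 5 - 1*(-5) = 5 + 5 = 10)
P(N) = (10 + N)/(N + 1/N) (P(N) = (N + 10)/(N + 1/(N + 0)) = (10 + N)/(N + 1/N))
x(J) = 7059/82 (x(J) = -3 + (87 + 9*(10 + 9)/(1 + 9²)) = -3 + (87 + 9*19/(1 + 81)) = -3 + (87 + 9*19/82) = -3 + (87 + 9*(1/82)*19) = -3 + (87 + 171/82) = -3 + 7305/82 = 7059/82)
-50*(-38) + x(156) = -50*(-38) + 7059/82 = 1900 + 7059/82 = 162859/82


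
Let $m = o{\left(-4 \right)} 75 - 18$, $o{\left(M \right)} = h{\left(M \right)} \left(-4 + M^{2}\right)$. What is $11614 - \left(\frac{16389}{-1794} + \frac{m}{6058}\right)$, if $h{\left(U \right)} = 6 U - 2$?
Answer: $\frac{1620036569}{139334} \approx 11627.0$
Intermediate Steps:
$h{\left(U \right)} = -2 + 6 U$
$o{\left(M \right)} = \left(-4 + M^{2}\right) \left(-2 + 6 M\right)$ ($o{\left(M \right)} = \left(-2 + 6 M\right) \left(-4 + M^{2}\right) = \left(-4 + M^{2}\right) \left(-2 + 6 M\right)$)
$m = -23418$ ($m = 2 \left(-1 + 3 \left(-4\right)\right) \left(-4 + \left(-4\right)^{2}\right) 75 - 18 = 2 \left(-1 - 12\right) \left(-4 + 16\right) 75 - 18 = 2 \left(-13\right) 12 \cdot 75 - 18 = \left(-312\right) 75 - 18 = -23400 - 18 = -23418$)
$11614 - \left(\frac{16389}{-1794} + \frac{m}{6058}\right) = 11614 - \left(\frac{16389}{-1794} - \frac{23418}{6058}\right) = 11614 - \left(16389 \left(- \frac{1}{1794}\right) - \frac{11709}{3029}\right) = 11614 - \left(- \frac{5463}{598} - \frac{11709}{3029}\right) = 11614 - - \frac{1811493}{139334} = 11614 + \frac{1811493}{139334} = \frac{1620036569}{139334}$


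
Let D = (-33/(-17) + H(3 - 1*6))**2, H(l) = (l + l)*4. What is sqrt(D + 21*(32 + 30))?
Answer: sqrt(516903)/17 ≈ 42.292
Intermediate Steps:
H(l) = 8*l (H(l) = (2*l)*4 = 8*l)
D = 140625/289 (D = (-33/(-17) + 8*(3 - 1*6))**2 = (-33*(-1/17) + 8*(3 - 6))**2 = (33/17 + 8*(-3))**2 = (33/17 - 24)**2 = (-375/17)**2 = 140625/289 ≈ 486.59)
sqrt(D + 21*(32 + 30)) = sqrt(140625/289 + 21*(32 + 30)) = sqrt(140625/289 + 21*62) = sqrt(140625/289 + 1302) = sqrt(516903/289) = sqrt(516903)/17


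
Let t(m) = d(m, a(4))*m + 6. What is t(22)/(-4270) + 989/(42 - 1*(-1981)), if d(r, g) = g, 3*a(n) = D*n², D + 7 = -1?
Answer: 1309246/1851045 ≈ 0.70730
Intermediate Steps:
D = -8 (D = -7 - 1 = -8)
a(n) = -8*n²/3 (a(n) = (-8*n²)/3 = -8*n²/3)
t(m) = 6 - 128*m/3 (t(m) = (-8/3*4²)*m + 6 = (-8/3*16)*m + 6 = -128*m/3 + 6 = 6 - 128*m/3)
t(22)/(-4270) + 989/(42 - 1*(-1981)) = (6 - 128/3*22)/(-4270) + 989/(42 - 1*(-1981)) = (6 - 2816/3)*(-1/4270) + 989/(42 + 1981) = -2798/3*(-1/4270) + 989/2023 = 1399/6405 + 989*(1/2023) = 1399/6405 + 989/2023 = 1309246/1851045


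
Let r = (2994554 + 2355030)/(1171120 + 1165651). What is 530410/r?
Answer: 619723353055/2674792 ≈ 2.3169e+5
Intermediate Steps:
r = 5349584/2336771 ≈ 2.2893
530410/r = 530410/(5349584/2336771) = 530410*(2336771/5349584) = 619723353055/2674792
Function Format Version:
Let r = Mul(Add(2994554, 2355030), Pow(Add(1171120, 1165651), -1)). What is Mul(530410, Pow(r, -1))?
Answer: Rational(619723353055, 2674792) ≈ 2.3169e+5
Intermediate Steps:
r = Rational(5349584, 2336771) (r = Mul(5349584, Pow(2336771, -1)) = Mul(5349584, Rational(1, 2336771)) = Rational(5349584, 2336771) ≈ 2.2893)
Mul(530410, Pow(r, -1)) = Mul(530410, Pow(Rational(5349584, 2336771), -1)) = Mul(530410, Rational(2336771, 5349584)) = Rational(619723353055, 2674792)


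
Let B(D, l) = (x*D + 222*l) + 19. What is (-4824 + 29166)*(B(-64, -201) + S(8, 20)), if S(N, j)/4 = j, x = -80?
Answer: -959147826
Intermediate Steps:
S(N, j) = 4*j
B(D, l) = 19 - 80*D + 222*l (B(D, l) = (-80*D + 222*l) + 19 = 19 - 80*D + 222*l)
(-4824 + 29166)*(B(-64, -201) + S(8, 20)) = (-4824 + 29166)*((19 - 80*(-64) + 222*(-201)) + 4*20) = 24342*((19 + 5120 - 44622) + 80) = 24342*(-39483 + 80) = 24342*(-39403) = -959147826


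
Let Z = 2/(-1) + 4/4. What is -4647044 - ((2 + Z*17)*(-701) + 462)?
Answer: -4658021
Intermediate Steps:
Z = -1 (Z = 2*(-1) + 4*(¼) = -2 + 1 = -1)
-4647044 - ((2 + Z*17)*(-701) + 462) = -4647044 - ((2 - 1*17)*(-701) + 462) = -4647044 - ((2 - 17)*(-701) + 462) = -4647044 - (-15*(-701) + 462) = -4647044 - (10515 + 462) = -4647044 - 1*10977 = -4647044 - 10977 = -4658021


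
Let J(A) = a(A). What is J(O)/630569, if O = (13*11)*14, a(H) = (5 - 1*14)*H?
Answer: -18018/630569 ≈ -0.028574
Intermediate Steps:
a(H) = -9*H (a(H) = (5 - 14)*H = -9*H)
O = 2002 (O = 143*14 = 2002)
J(A) = -9*A
J(O)/630569 = -9*2002/630569 = -18018*1/630569 = -18018/630569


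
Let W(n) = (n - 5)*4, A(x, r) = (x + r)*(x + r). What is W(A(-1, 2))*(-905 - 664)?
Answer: 25104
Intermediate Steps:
A(x, r) = (r + x)² (A(x, r) = (r + x)*(r + x) = (r + x)²)
W(n) = -20 + 4*n (W(n) = (-5 + n)*4 = -20 + 4*n)
W(A(-1, 2))*(-905 - 664) = (-20 + 4*(2 - 1)²)*(-905 - 664) = (-20 + 4*1²)*(-1569) = (-20 + 4*1)*(-1569) = (-20 + 4)*(-1569) = -16*(-1569) = 25104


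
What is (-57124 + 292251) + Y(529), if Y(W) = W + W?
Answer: 236185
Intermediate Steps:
Y(W) = 2*W
(-57124 + 292251) + Y(529) = (-57124 + 292251) + 2*529 = 235127 + 1058 = 236185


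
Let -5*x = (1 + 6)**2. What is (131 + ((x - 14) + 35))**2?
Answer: 505521/25 ≈ 20221.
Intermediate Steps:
x = -49/5 (x = -(1 + 6)**2/5 = -1/5*7**2 = -1/5*49 = -49/5 ≈ -9.8000)
(131 + ((x - 14) + 35))**2 = (131 + ((-49/5 - 14) + 35))**2 = (131 + (-119/5 + 35))**2 = (131 + 56/5)**2 = (711/5)**2 = 505521/25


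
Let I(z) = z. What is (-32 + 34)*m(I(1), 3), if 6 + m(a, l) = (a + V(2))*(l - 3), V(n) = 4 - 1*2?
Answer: -12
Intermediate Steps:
V(n) = 2 (V(n) = 4 - 2 = 2)
m(a, l) = -6 + (-3 + l)*(2 + a) (m(a, l) = -6 + (a + 2)*(l - 3) = -6 + (2 + a)*(-3 + l) = -6 + (-3 + l)*(2 + a))
(-32 + 34)*m(I(1), 3) = (-32 + 34)*(-12 - 3*1 + 2*3 + 1*3) = 2*(-12 - 3 + 6 + 3) = 2*(-6) = -12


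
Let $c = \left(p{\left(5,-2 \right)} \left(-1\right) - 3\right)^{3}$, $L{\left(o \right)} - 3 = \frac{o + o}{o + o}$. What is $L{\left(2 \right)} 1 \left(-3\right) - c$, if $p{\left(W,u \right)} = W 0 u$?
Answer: $15$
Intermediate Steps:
$p{\left(W,u \right)} = 0$ ($p{\left(W,u \right)} = 0 u = 0$)
$L{\left(o \right)} = 4$ ($L{\left(o \right)} = 3 + \frac{o + o}{o + o} = 3 + \frac{2 o}{2 o} = 3 + 2 o \frac{1}{2 o} = 3 + 1 = 4$)
$c = -27$ ($c = \left(0 \left(-1\right) - 3\right)^{3} = \left(0 - 3\right)^{3} = \left(-3\right)^{3} = -27$)
$L{\left(2 \right)} 1 \left(-3\right) - c = 4 \cdot 1 \left(-3\right) - -27 = 4 \left(-3\right) + 27 = -12 + 27 = 15$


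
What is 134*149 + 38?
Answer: 20004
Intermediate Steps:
134*149 + 38 = 19966 + 38 = 20004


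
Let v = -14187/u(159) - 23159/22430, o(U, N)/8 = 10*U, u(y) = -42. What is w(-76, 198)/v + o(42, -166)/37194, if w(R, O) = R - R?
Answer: 560/6199 ≈ 0.090337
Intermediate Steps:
o(U, N) = 80*U (o(U, N) = 8*(10*U) = 80*U)
v = 26436811/78505 (v = -14187/(-42) - 23159/22430 = -14187*(-1/42) - 23159*1/22430 = 4729/14 - 23159/22430 = 26436811/78505 ≈ 336.75)
w(R, O) = 0
w(-76, 198)/v + o(42, -166)/37194 = 0/(26436811/78505) + (80*42)/37194 = 0*(78505/26436811) + 3360*(1/37194) = 0 + 560/6199 = 560/6199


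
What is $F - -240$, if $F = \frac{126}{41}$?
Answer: $\frac{9966}{41} \approx 243.07$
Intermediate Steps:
$F = \frac{126}{41}$ ($F = 126 \cdot \frac{1}{41} = \frac{126}{41} \approx 3.0732$)
$F - -240 = \frac{126}{41} - -240 = \frac{126}{41} + 240 = \frac{9966}{41}$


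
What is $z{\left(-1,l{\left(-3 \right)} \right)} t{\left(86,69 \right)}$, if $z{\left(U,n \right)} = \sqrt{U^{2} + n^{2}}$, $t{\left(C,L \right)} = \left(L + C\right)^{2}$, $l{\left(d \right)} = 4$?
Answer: $24025 \sqrt{17} \approx 99058.0$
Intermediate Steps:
$t{\left(C,L \right)} = \left(C + L\right)^{2}$
$z{\left(-1,l{\left(-3 \right)} \right)} t{\left(86,69 \right)} = \sqrt{\left(-1\right)^{2} + 4^{2}} \left(86 + 69\right)^{2} = \sqrt{1 + 16} \cdot 155^{2} = \sqrt{17} \cdot 24025 = 24025 \sqrt{17}$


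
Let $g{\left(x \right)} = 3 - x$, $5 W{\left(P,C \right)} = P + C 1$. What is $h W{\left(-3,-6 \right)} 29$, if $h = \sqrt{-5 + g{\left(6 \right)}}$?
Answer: $- \frac{522 i \sqrt{2}}{5} \approx - 147.64 i$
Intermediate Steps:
$W{\left(P,C \right)} = \frac{C}{5} + \frac{P}{5}$ ($W{\left(P,C \right)} = \frac{P + C 1}{5} = \frac{P + C}{5} = \frac{C + P}{5} = \frac{C}{5} + \frac{P}{5}$)
$h = 2 i \sqrt{2}$ ($h = \sqrt{-5 + \left(3 - 6\right)} = \sqrt{-5 - 3} = \sqrt{-8} = 2 i \sqrt{2} \approx 2.8284 i$)
$h W{\left(-3,-6 \right)} 29 = 2 i \sqrt{2} \left(\frac{1}{5} \left(-6\right) + \frac{1}{5} \left(-3\right)\right) 29 = 2 i \sqrt{2} \left(- \frac{6}{5} - \frac{3}{5}\right) 29 = 2 i \sqrt{2} \left(- \frac{9}{5}\right) 29 = - \frac{18 i \sqrt{2}}{5} \cdot 29 = - \frac{522 i \sqrt{2}}{5}$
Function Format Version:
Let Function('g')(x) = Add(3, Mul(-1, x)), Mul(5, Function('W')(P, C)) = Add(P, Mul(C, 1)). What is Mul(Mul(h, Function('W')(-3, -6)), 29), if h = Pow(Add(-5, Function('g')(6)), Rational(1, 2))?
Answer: Mul(Rational(-522, 5), I, Pow(2, Rational(1, 2))) ≈ Mul(-147.64, I)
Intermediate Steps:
Function('W')(P, C) = Add(Mul(Rational(1, 5), C), Mul(Rational(1, 5), P)) (Function('W')(P, C) = Mul(Rational(1, 5), Add(P, Mul(C, 1))) = Mul(Rational(1, 5), Add(P, C)) = Mul(Rational(1, 5), Add(C, P)) = Add(Mul(Rational(1, 5), C), Mul(Rational(1, 5), P)))
h = Mul(2, I, Pow(2, Rational(1, 2))) (h = Pow(Add(-5, Add(3, Mul(-1, 6))), Rational(1, 2)) = Pow(Add(-5, Add(3, -6)), Rational(1, 2)) = Pow(Add(-5, -3), Rational(1, 2)) = Pow(-8, Rational(1, 2)) = Mul(2, I, Pow(2, Rational(1, 2))) ≈ Mul(2.8284, I))
Mul(Mul(h, Function('W')(-3, -6)), 29) = Mul(Mul(Mul(2, I, Pow(2, Rational(1, 2))), Add(Mul(Rational(1, 5), -6), Mul(Rational(1, 5), -3))), 29) = Mul(Mul(Mul(2, I, Pow(2, Rational(1, 2))), Add(Rational(-6, 5), Rational(-3, 5))), 29) = Mul(Mul(Mul(2, I, Pow(2, Rational(1, 2))), Rational(-9, 5)), 29) = Mul(Mul(Rational(-18, 5), I, Pow(2, Rational(1, 2))), 29) = Mul(Rational(-522, 5), I, Pow(2, Rational(1, 2)))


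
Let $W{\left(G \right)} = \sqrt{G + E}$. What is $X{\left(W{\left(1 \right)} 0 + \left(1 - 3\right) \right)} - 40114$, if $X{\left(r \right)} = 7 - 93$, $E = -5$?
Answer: $-40200$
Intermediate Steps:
$W{\left(G \right)} = \sqrt{-5 + G}$ ($W{\left(G \right)} = \sqrt{G - 5} = \sqrt{-5 + G}$)
$X{\left(r \right)} = -86$
$X{\left(W{\left(1 \right)} 0 + \left(1 - 3\right) \right)} - 40114 = -86 - 40114 = -40200$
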